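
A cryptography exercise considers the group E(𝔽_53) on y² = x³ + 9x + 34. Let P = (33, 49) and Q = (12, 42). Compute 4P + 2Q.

First 4P:
Double-and-add on 4 = (100)₂. Start with P = (33, 49) for the leading 1-bit.
double: tangent at (33, 49): λ = (3·33² + 9)/(2·49) ≡ 43/45. 45⁻¹ ≡ 33 (mod 53) since 45·33 = 1485 ≡ 1, so λ ≡ 43·33 ≡ 41.
  x = λ² - 33 - 33 = 1681 - 66 ≡ 25; y = λ·(33 - 25) - 49 ≡ 14. → (25, 14)
double: tangent at (25, 14): λ = (3·25² + 9)/(2·14) ≡ 29/28. 28⁻¹ ≡ 36 (mod 53), so λ ≡ 29·36 ≡ 37.
  x = λ² - 25 - 25 = 1369 - 50 ≡ 47; y = λ·(25 - 47) - 14 ≡ 20. → (47, 20)
4P = (47, 20).
Next 2Q:
Repeated addition: build up to 2Q.
2Q: tangent at (12, 42): λ = (3·12² + 9)/(2·42) ≡ 17/31. 31⁻¹ ≡ 12 (mod 53) since 31·12 = 372 ≡ 1, so λ ≡ 17·12 ≡ 45.
  x = λ² - 12 - 12 = 2025 - 24 ≡ 40; y = λ·(12 - 40) - 42 ≡ 23. → (40, 23)
2Q = (40, 23).
Finally 4P + 2Q:
(47, 20) + (40, 23). λ = (23 - 20)/(40 - 47) ≡ 3/46 mod 53. 46⁻¹ ≡ 15 (mod 53), so λ ≡ 45.
  x = λ² - 47 - 40 = 2025 - 87 ≡ 30; y = λ·(47 - 30) - 20 ≡ 3. → (30, 3)

(30, 3)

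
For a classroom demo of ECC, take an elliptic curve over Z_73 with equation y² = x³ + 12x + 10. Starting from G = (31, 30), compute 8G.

Double-and-add on 8 = (1000)₂. Start with G = (31, 30) for the leading 1-bit.
double: tangent at (31, 30): λ = (3·31² + 12)/(2·30) ≡ 48/60. 60⁻¹ ≡ 28 (mod 73), so λ ≡ 48·28 ≡ 30.
  x = λ² - 31 - 31 = 900 - 62 ≡ 35; y = λ·(31 - 35) - 30 ≡ 69. → (35, 69)
double: tangent at (35, 69): λ = (3·35² + 12)/(2·69) ≡ 37/65. 65⁻¹ ≡ 9 (mod 73) since 65·9 = 585 ≡ 1, so λ ≡ 37·9 ≡ 41.
  x = λ² - 35 - 35 = 1681 - 70 ≡ 5; y = λ·(35 - 5) - 69 ≡ 66. → (5, 66)
double: tangent at (5, 66): λ = (3·5² + 12)/(2·66) ≡ 14/59. 59⁻¹ ≡ 26 (mod 73) since 59·26 = 1534 ≡ 1, so λ ≡ 14·26 ≡ 72.
  x = λ² - 5 - 5 = 5184 - 10 ≡ 64; y = λ·(5 - 64) - 66 ≡ 66. → (64, 66)

(64, 66)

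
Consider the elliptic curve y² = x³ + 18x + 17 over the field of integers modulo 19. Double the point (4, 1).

(17, 7)

tangent at (4, 1): λ = (3·4² + 18)/(2·1) ≡ 9/2. 2⁻¹ ≡ 10 (mod 19), so λ ≡ 9·10 ≡ 14.
  x = λ² - 4 - 4 = 196 - 8 ≡ 17; y = λ·(4 - 17) - 1 ≡ 7. → (17, 7)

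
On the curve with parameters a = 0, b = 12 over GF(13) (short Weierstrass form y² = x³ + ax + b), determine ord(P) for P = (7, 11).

2P: tangent at (7, 11): λ = (3·7² + 0)/(2·11) ≡ 4/9. 9⁻¹ ≡ 3 (mod 13), so λ ≡ 4·3 ≡ 12.
  x = λ² - 7 - 7 = 144 - 14 ≡ 0; y = λ·(7 - 0) - 11 ≡ 8. → (0, 8)
3P: (0, 8) + (7, 11). λ = (11 - 8)/(7 - 0) ≡ 3/7 mod 13. 7⁻¹ ≡ 2 (mod 13), so λ ≡ 6.
  x = λ² - 0 - 7 = 36 - 7 ≡ 3; y = λ·(0 - 3) - 8 ≡ 0. → (3, 0)
4P: (3, 0) + (7, 11). λ = (11 - 0)/(7 - 3) ≡ 11/4 mod 13. 4⁻¹ ≡ 10 (mod 13) since 4·10 = 40 ≡ 1, so λ ≡ 6.
  x = λ² - 3 - 7 = 36 - 10 ≡ 0; y = λ·(3 - 0) - 0 ≡ 5. → (0, 5)
5P: (0, 5) + (7, 11). λ = (11 - 5)/(7 - 0) ≡ 6/7 mod 13. 7⁻¹ ≡ 2 (mod 13) since 7·2 = 14 ≡ 1, so λ ≡ 12.
  x = λ² - 0 - 7 = 144 - 7 ≡ 7; y = λ·(0 - 7) - 5 ≡ 2. → (7, 2)
6P: (7, 2) + (7, 11): same x and y₁ ≡ -y₂, so the sum is 𝒪.
6P = 𝒪, so the order is 6.

6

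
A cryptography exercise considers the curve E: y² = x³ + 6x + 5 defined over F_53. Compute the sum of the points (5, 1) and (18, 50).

(21, 8)

(5, 1) + (18, 50). λ = (50 - 1)/(18 - 5) ≡ 49/13 mod 53. 13⁻¹ ≡ 49 (mod 53), so λ ≡ 16.
  x = λ² - 5 - 18 = 256 - 23 ≡ 21; y = λ·(5 - 21) - 1 ≡ 8. → (21, 8)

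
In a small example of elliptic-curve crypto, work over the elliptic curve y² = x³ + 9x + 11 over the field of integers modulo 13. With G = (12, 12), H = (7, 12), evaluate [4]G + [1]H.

(7, 1)

First 4G:
Repeated addition: build up to 4G.
2G: tangent at (12, 12): λ = (3·12² + 9)/(2·12) ≡ 12/11. 11⁻¹ ≡ 6 (mod 13) since 11·6 = 66 ≡ 1, so λ ≡ 12·6 ≡ 7.
  x = λ² - 12 - 12 = 49 - 24 ≡ 12; y = λ·(12 - 12) - 12 ≡ 1. → (12, 1)
3G: (12, 1) + (12, 12): same x and y₁ ≡ -y₂, so the sum is ∞.
4G: ∞ + (12, 12) = (12, 12) (identity).
4G = (12, 12).
Finally 4G + H:
(12, 12) + (7, 12). λ = (12 - 12)/(7 - 12) ≡ 0/8 mod 13. 8⁻¹ ≡ 5 (mod 13), so λ ≡ 0.
  x = λ² - 12 - 7 = 0 - 19 ≡ 7; y = λ·(12 - 7) - 12 ≡ 1. → (7, 1)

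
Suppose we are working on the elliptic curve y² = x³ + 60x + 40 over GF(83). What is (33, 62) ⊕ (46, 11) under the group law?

(33, 62) + (46, 11). λ = (11 - 62)/(46 - 33) ≡ 32/13 mod 83. 13⁻¹ ≡ 32 (mod 83) since 13·32 = 416 ≡ 1, so λ ≡ 28.
  x = λ² - 33 - 46 = 784 - 79 ≡ 41; y = λ·(33 - 41) - 62 ≡ 46. → (41, 46)

(41, 46)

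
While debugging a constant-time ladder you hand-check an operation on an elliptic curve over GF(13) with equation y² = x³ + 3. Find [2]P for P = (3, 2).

tangent at (3, 2): λ = (3·3² + 0)/(2·2) ≡ 1/4. 4⁻¹ ≡ 10 (mod 13) since 4·10 = 40 ≡ 1, so λ ≡ 1·10 ≡ 10.
  x = λ² - 3 - 3 = 100 - 6 ≡ 3; y = λ·(3 - 3) - 2 ≡ 11. → (3, 11)

(3, 11)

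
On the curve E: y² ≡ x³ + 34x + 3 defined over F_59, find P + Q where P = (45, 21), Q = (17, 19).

(45, 21) + (17, 19). λ = (19 - 21)/(17 - 45) ≡ 57/31 mod 59. 31⁻¹ ≡ 40 (mod 59) since 31·40 = 1240 ≡ 1, so λ ≡ 38.
  x = λ² - 45 - 17 = 1444 - 62 ≡ 25; y = λ·(45 - 25) - 21 ≡ 31. → (25, 31)

(25, 31)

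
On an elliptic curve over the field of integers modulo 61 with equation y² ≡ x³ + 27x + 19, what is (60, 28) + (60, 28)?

(38, 23)

tangent at (60, 28): λ = (3·60² + 27)/(2·28) ≡ 30/56. 56⁻¹ ≡ 12 (mod 61), so λ ≡ 30·12 ≡ 55.
  x = λ² - 60 - 60 = 3025 - 120 ≡ 38; y = λ·(60 - 38) - 28 ≡ 23. → (38, 23)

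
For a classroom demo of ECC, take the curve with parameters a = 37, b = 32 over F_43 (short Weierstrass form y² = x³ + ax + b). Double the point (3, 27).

tangent at (3, 27): λ = (3·3² + 37)/(2·27) ≡ 21/11. 11⁻¹ ≡ 4 (mod 43), so λ ≡ 21·4 ≡ 41.
  x = λ² - 3 - 3 = 1681 - 6 ≡ 41; y = λ·(3 - 41) - 27 ≡ 6. → (41, 6)

(41, 6)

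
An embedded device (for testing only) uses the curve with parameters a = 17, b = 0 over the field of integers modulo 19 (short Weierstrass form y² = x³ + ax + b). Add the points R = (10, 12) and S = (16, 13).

(2, 2)

(10, 12) + (16, 13). λ = (13 - 12)/(16 - 10) ≡ 1/6 mod 19. 6⁻¹ ≡ 16 (mod 19) since 6·16 = 96 ≡ 1, so λ ≡ 16.
  x = λ² - 10 - 16 = 256 - 26 ≡ 2; y = λ·(10 - 2) - 12 ≡ 2. → (2, 2)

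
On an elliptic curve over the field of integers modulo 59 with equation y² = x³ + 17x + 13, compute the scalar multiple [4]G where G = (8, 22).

Repeated addition: build up to 4G.
2G: tangent at (8, 22): λ = (3·8² + 17)/(2·22) ≡ 32/44. 44⁻¹ ≡ 55 (mod 59), so λ ≡ 32·55 ≡ 49.
  x = λ² - 8 - 8 = 2401 - 16 ≡ 25; y = λ·(8 - 25) - 22 ≡ 30. → (25, 30)
3G: (25, 30) + (8, 22). λ = (22 - 30)/(8 - 25) ≡ 51/42 mod 59. 42⁻¹ ≡ 52 (mod 59) since 42·52 = 2184 ≡ 1, so λ ≡ 56.
  x = λ² - 25 - 8 = 3136 - 33 ≡ 35; y = λ·(25 - 35) - 30 ≡ 0. → (35, 0)
4G: (35, 0) + (8, 22). λ = (22 - 0)/(8 - 35) ≡ 22/32 mod 59. 32⁻¹ ≡ 24 (mod 59), so λ ≡ 56.
  x = λ² - 35 - 8 = 3136 - 43 ≡ 25; y = λ·(35 - 25) - 0 ≡ 29. → (25, 29)

(25, 29)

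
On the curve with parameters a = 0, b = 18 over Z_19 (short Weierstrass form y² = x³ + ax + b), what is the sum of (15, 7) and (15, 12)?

The two points share x = 15 and their y-coordinates satisfy 7 + 12 ≡ 0 (mod 19), so they are inverses. Their sum is ∞.

O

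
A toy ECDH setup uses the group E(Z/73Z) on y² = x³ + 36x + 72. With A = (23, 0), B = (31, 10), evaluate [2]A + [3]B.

First 2A:
Repeated addition: build up to 2A.
2A: (23, 0) + (23, 0): same x and y₁ ≡ -y₂, so the sum is O.
2A = O.
Next 3B:
Repeated addition: build up to 3B.
2B: tangent at (31, 10): λ = (3·31² + 36)/(2·10) ≡ 72/20. 20⁻¹ ≡ 11 (mod 73), so λ ≡ 72·11 ≡ 62.
  x = λ² - 31 - 31 = 3844 - 62 ≡ 59; y = λ·(31 - 59) - 10 ≡ 6. → (59, 6)
3B: (59, 6) + (31, 10). λ = (10 - 6)/(31 - 59) ≡ 4/45 mod 73. 45⁻¹ ≡ 13 (mod 73), so λ ≡ 52.
  x = λ² - 59 - 31 = 2704 - 90 ≡ 59; y = λ·(59 - 59) - 6 ≡ 67. → (59, 67)
3B = (59, 67).
Finally 2A + 3B:
O + (59, 67) = (59, 67) (identity).

(59, 67)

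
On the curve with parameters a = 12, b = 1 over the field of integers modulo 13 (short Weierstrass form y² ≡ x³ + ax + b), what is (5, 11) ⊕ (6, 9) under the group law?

(6, 4)

(5, 11) + (6, 9). λ = (9 - 11)/(6 - 5) ≡ 11/1 mod 13. 1⁻¹ ≡ 1 (mod 13) since 1·1 = 1 ≡ 1, so λ ≡ 11.
  x = λ² - 5 - 6 = 121 - 11 ≡ 6; y = λ·(5 - 6) - 11 ≡ 4. → (6, 4)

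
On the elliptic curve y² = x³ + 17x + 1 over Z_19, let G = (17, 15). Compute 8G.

O

Double-and-add on 8 = (1000)₂. Start with G = (17, 15) for the leading 1-bit.
double: tangent at (17, 15): λ = (3·17² + 17)/(2·15) ≡ 10/11. 11⁻¹ ≡ 7 (mod 19) since 11·7 = 77 ≡ 1, so λ ≡ 10·7 ≡ 13.
  x = λ² - 17 - 17 = 169 - 34 ≡ 2; y = λ·(17 - 2) - 15 ≡ 9. → (2, 9)
double: tangent at (2, 9): λ = (3·2² + 17)/(2·9) ≡ 10/18. 18⁻¹ ≡ 18 (mod 19), so λ ≡ 10·18 ≡ 9.
  x = λ² - 2 - 2 = 81 - 4 ≡ 1; y = λ·(2 - 1) - 9 ≡ 0. → (1, 0)
double: (1, 0) + (1, 0): same x and y₁ ≡ -y₂, so the sum is O.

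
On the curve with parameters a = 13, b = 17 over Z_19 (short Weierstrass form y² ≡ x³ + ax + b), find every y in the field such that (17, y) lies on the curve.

none

x³ + 13x + 17 = 5151 ≡ 2 (mod 19).
2 is a non-residue mod 19; no y exists.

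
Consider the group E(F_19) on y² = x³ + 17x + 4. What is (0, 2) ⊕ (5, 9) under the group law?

(0, 17)

(0, 2) + (5, 9). λ = (9 - 2)/(5 - 0) ≡ 7/5 mod 19. 5⁻¹ ≡ 4 (mod 19) since 5·4 = 20 ≡ 1, so λ ≡ 9.
  x = λ² - 0 - 5 = 81 - 5 ≡ 0; y = λ·(0 - 0) - 2 ≡ 17. → (0, 17)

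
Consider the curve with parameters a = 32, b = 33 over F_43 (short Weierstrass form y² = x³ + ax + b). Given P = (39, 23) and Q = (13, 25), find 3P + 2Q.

(23, 37)

First 3P:
Repeated addition: build up to 3P.
2P: tangent at (39, 23): λ = (3·39² + 32)/(2·23) ≡ 37/3. 3⁻¹ ≡ 29 (mod 43), so λ ≡ 37·29 ≡ 41.
  x = λ² - 39 - 39 = 1681 - 78 ≡ 12; y = λ·(39 - 12) - 23 ≡ 9. → (12, 9)
3P: (12, 9) + (39, 23). λ = (23 - 9)/(39 - 12) ≡ 14/27 mod 43. 27⁻¹ ≡ 8 (mod 43) since 27·8 = 216 ≡ 1, so λ ≡ 26.
  x = λ² - 12 - 39 = 676 - 51 ≡ 23; y = λ·(12 - 23) - 9 ≡ 6. → (23, 6)
3P = (23, 6).
Next 2Q:
Repeated addition: build up to 2Q.
2Q: tangent at (13, 25): λ = (3·13² + 32)/(2·25) ≡ 23/7. 7⁻¹ ≡ 37 (mod 43), so λ ≡ 23·37 ≡ 34.
  x = λ² - 13 - 13 = 1156 - 26 ≡ 12; y = λ·(13 - 12) - 25 ≡ 9. → (12, 9)
2Q = (12, 9).
Finally 3P + 2Q:
(23, 6) + (12, 9). λ = (9 - 6)/(12 - 23) ≡ 3/32 mod 43. 32⁻¹ ≡ 39 (mod 43) since 32·39 = 1248 ≡ 1, so λ ≡ 31.
  x = λ² - 23 - 12 = 961 - 35 ≡ 23; y = λ·(23 - 23) - 6 ≡ 37. → (23, 37)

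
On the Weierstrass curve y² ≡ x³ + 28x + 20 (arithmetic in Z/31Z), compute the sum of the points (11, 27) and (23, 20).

(1, 24)

(11, 27) + (23, 20). λ = (20 - 27)/(23 - 11) ≡ 24/12 mod 31. 12⁻¹ ≡ 13 (mod 31), so λ ≡ 2.
  x = λ² - 11 - 23 = 4 - 34 ≡ 1; y = λ·(11 - 1) - 27 ≡ 24. → (1, 24)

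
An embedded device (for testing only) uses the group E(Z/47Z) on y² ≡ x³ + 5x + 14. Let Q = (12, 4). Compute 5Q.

(3, 3)

Repeated addition: build up to 5Q.
2Q: tangent at (12, 4): λ = (3·12² + 5)/(2·4) ≡ 14/8. 8⁻¹ ≡ 6 (mod 47), so λ ≡ 14·6 ≡ 37.
  x = λ² - 12 - 12 = 1369 - 24 ≡ 29; y = λ·(12 - 29) - 4 ≡ 25. → (29, 25)
3Q: (29, 25) + (12, 4). λ = (4 - 25)/(12 - 29) ≡ 26/30 mod 47. 30⁻¹ ≡ 11 (mod 47) since 30·11 = 330 ≡ 1, so λ ≡ 4.
  x = λ² - 29 - 12 = 16 - 41 ≡ 22; y = λ·(29 - 22) - 25 ≡ 3. → (22, 3)
4Q: (22, 3) + (12, 4). λ = (4 - 3)/(12 - 22) ≡ 1/37 mod 47. 37⁻¹ ≡ 14 (mod 47) since 37·14 = 518 ≡ 1, so λ ≡ 14.
  x = λ² - 22 - 12 = 196 - 34 ≡ 21; y = λ·(22 - 21) - 3 ≡ 11. → (21, 11)
5Q: (21, 11) + (12, 4). λ = (4 - 11)/(12 - 21) ≡ 40/38 mod 47. 38⁻¹ ≡ 26 (mod 47) since 38·26 = 988 ≡ 1, so λ ≡ 6.
  x = λ² - 21 - 12 = 36 - 33 ≡ 3; y = λ·(21 - 3) - 11 ≡ 3. → (3, 3)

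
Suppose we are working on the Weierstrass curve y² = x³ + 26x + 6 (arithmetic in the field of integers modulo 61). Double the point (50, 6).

tangent at (50, 6): λ = (3·50² + 26)/(2·6) ≡ 23/12. 12⁻¹ ≡ 56 (mod 61) since 12·56 = 672 ≡ 1, so λ ≡ 23·56 ≡ 7.
  x = λ² - 50 - 50 = 49 - 100 ≡ 10; y = λ·(50 - 10) - 6 ≡ 30. → (10, 30)

(10, 30)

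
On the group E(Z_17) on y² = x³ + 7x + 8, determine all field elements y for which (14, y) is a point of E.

none

x³ + 7x + 8 = 2850 ≡ 11 (mod 17).
11 is a non-residue mod 17; no y exists.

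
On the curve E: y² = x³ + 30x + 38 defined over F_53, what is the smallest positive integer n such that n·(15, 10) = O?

2P: tangent at (15, 10): λ = (3·15² + 30)/(2·10) ≡ 16/20. 20⁻¹ ≡ 8 (mod 53), so λ ≡ 16·8 ≡ 22.
  x = λ² - 15 - 15 = 484 - 30 ≡ 30; y = λ·(15 - 30) - 10 ≡ 31. → (30, 31)
3P: (30, 31) + (15, 10). λ = (10 - 31)/(15 - 30) ≡ 32/38 mod 53. 38⁻¹ ≡ 7 (mod 53), so λ ≡ 12.
  x = λ² - 30 - 15 = 144 - 45 ≡ 46; y = λ·(30 - 46) - 31 ≡ 42. → (46, 42)
4P: (46, 42) + (15, 10). λ = (10 - 42)/(15 - 46) ≡ 21/22 mod 53. 22⁻¹ ≡ 41 (mod 53), so λ ≡ 13.
  x = λ² - 46 - 15 = 169 - 61 ≡ 2; y = λ·(46 - 2) - 42 ≡ 0. → (2, 0)
5P: (2, 0) + (15, 10). λ = (10 - 0)/(15 - 2) ≡ 10/13 mod 53. 13⁻¹ ≡ 49 (mod 53) since 13·49 = 637 ≡ 1, so λ ≡ 13.
  x = λ² - 2 - 15 = 169 - 17 ≡ 46; y = λ·(2 - 46) - 0 ≡ 11. → (46, 11)
6P: (46, 11) + (15, 10). λ = (10 - 11)/(15 - 46) ≡ 52/22 mod 53. 22⁻¹ ≡ 41 (mod 53), so λ ≡ 12.
  x = λ² - 46 - 15 = 144 - 61 ≡ 30; y = λ·(46 - 30) - 11 ≡ 22. → (30, 22)
7P: (30, 22) + (15, 10). λ = (10 - 22)/(15 - 30) ≡ 41/38 mod 53. 38⁻¹ ≡ 7 (mod 53) since 38·7 = 266 ≡ 1, so λ ≡ 22.
  x = λ² - 30 - 15 = 484 - 45 ≡ 15; y = λ·(30 - 15) - 22 ≡ 43. → (15, 43)
8P: (15, 43) + (15, 10): same x and y₁ ≡ -y₂, so the sum is O.
8P = O, so the order is 8.

8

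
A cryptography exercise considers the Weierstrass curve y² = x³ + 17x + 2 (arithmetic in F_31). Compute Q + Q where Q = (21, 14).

(22, 9)

tangent at (21, 14): λ = (3·21² + 17)/(2·14) ≡ 7/28. 28⁻¹ ≡ 10 (mod 31), so λ ≡ 7·10 ≡ 8.
  x = λ² - 21 - 21 = 64 - 42 ≡ 22; y = λ·(21 - 22) - 14 ≡ 9. → (22, 9)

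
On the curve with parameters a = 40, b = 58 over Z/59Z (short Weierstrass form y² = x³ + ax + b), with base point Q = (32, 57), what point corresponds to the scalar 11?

(16, 30)

Double-and-add on 11 = (1011)₂. Start with Q = (32, 57) for the leading 1-bit.
double: tangent at (32, 57): λ = (3·32² + 40)/(2·57) ≡ 44/55. 55⁻¹ ≡ 44 (mod 59) since 55·44 = 2420 ≡ 1, so λ ≡ 44·44 ≡ 48.
  x = λ² - 32 - 32 = 2304 - 64 ≡ 57; y = λ·(32 - 57) - 57 ≡ 41. → (57, 41)
double: tangent at (57, 41): λ = (3·57² + 40)/(2·41) ≡ 52/23. 23⁻¹ ≡ 18 (mod 59), so λ ≡ 52·18 ≡ 51.
  x = λ² - 57 - 57 = 2601 - 114 ≡ 9; y = λ·(57 - 9) - 41 ≡ 47. → (9, 47)
add Q: (9, 47) + (32, 57). λ = (57 - 47)/(32 - 9) ≡ 10/23 mod 59. 23⁻¹ ≡ 18 (mod 59), so λ ≡ 3.
  x = λ² - 9 - 32 = 9 - 41 ≡ 27; y = λ·(9 - 27) - 47 ≡ 17. → (27, 17)
double: tangent at (27, 17): λ = (3·27² + 40)/(2·17) ≡ 44/34. 34⁻¹ ≡ 33 (mod 59) since 34·33 = 1122 ≡ 1, so λ ≡ 44·33 ≡ 36.
  x = λ² - 27 - 27 = 1296 - 54 ≡ 3; y = λ·(27 - 3) - 17 ≡ 21. → (3, 21)
add Q: (3, 21) + (32, 57). λ = (57 - 21)/(32 - 3) ≡ 36/29 mod 59. 29⁻¹ ≡ 57 (mod 59) since 29·57 = 1653 ≡ 1, so λ ≡ 46.
  x = λ² - 3 - 32 = 2116 - 35 ≡ 16; y = λ·(3 - 16) - 21 ≡ 30. → (16, 30)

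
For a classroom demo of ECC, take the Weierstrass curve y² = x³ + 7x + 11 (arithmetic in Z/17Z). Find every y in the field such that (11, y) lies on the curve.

5, 12

x³ + 7x + 11 = 1419 ≡ 8 (mod 17).
Square roots of 8 mod 17: 5 and 12 (since 5² = 25 ≡ 8).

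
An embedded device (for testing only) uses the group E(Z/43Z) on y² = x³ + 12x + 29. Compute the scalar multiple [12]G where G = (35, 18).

Double-and-add on 12 = (1100)₂. Start with G = (35, 18) for the leading 1-bit.
double: tangent at (35, 18): λ = (3·35² + 12)/(2·18) ≡ 32/36. 36⁻¹ ≡ 6 (mod 43) since 36·6 = 216 ≡ 1, so λ ≡ 32·6 ≡ 20.
  x = λ² - 35 - 35 = 400 - 70 ≡ 29; y = λ·(35 - 29) - 18 ≡ 16. → (29, 16)
add G: (29, 16) + (35, 18). λ = (18 - 16)/(35 - 29) ≡ 2/6 mod 43. 6⁻¹ ≡ 36 (mod 43) since 6·36 = 216 ≡ 1, so λ ≡ 29.
  x = λ² - 29 - 35 = 841 - 64 ≡ 3; y = λ·(29 - 3) - 16 ≡ 7. → (3, 7)
double: tangent at (3, 7): λ = (3·3² + 12)/(2·7) ≡ 39/14. 14⁻¹ ≡ 40 (mod 43) since 14·40 = 560 ≡ 1, so λ ≡ 39·40 ≡ 12.
  x = λ² - 3 - 3 = 144 - 6 ≡ 9; y = λ·(3 - 9) - 7 ≡ 7. → (9, 7)
double: tangent at (9, 7): λ = (3·9² + 12)/(2·7) ≡ 40/14. 14⁻¹ ≡ 40 (mod 43), so λ ≡ 40·40 ≡ 9.
  x = λ² - 9 - 9 = 81 - 18 ≡ 20; y = λ·(9 - 20) - 7 ≡ 23. → (20, 23)

(20, 23)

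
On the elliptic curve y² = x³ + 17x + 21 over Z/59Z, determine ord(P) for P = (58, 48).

2P: tangent at (58, 48): λ = (3·58² + 17)/(2·48) ≡ 20/37. 37⁻¹ ≡ 8 (mod 59) since 37·8 = 296 ≡ 1, so λ ≡ 20·8 ≡ 42.
  x = λ² - 58 - 58 = 1764 - 116 ≡ 55; y = λ·(58 - 55) - 48 ≡ 19. → (55, 19)
3P: (55, 19) + (58, 48). λ = (48 - 19)/(58 - 55) ≡ 29/3 mod 59. 3⁻¹ ≡ 20 (mod 59), so λ ≡ 49.
  x = λ² - 55 - 58 = 2401 - 113 ≡ 46; y = λ·(55 - 46) - 19 ≡ 9. → (46, 9)
4P: (46, 9) + (58, 48). λ = (48 - 9)/(58 - 46) ≡ 39/12 mod 59. 12⁻¹ ≡ 5 (mod 59) since 12·5 = 60 ≡ 1, so λ ≡ 18.
  x = λ² - 46 - 58 = 324 - 104 ≡ 43; y = λ·(46 - 43) - 9 ≡ 45. → (43, 45)
5P: (43, 45) + (58, 48). λ = (48 - 45)/(58 - 43) ≡ 3/15 mod 59. 15⁻¹ ≡ 4 (mod 59), so λ ≡ 12.
  x = λ² - 43 - 58 = 144 - 101 ≡ 43; y = λ·(43 - 43) - 45 ≡ 14. → (43, 14)
6P: (43, 14) + (58, 48). λ = (48 - 14)/(58 - 43) ≡ 34/15 mod 59. 15⁻¹ ≡ 4 (mod 59), so λ ≡ 18.
  x = λ² - 43 - 58 = 324 - 101 ≡ 46; y = λ·(43 - 46) - 14 ≡ 50. → (46, 50)
7P: (46, 50) + (58, 48). λ = (48 - 50)/(58 - 46) ≡ 57/12 mod 59. 12⁻¹ ≡ 5 (mod 59), so λ ≡ 49.
  x = λ² - 46 - 58 = 2401 - 104 ≡ 55; y = λ·(46 - 55) - 50 ≡ 40. → (55, 40)
8P: (55, 40) + (58, 48). λ = (48 - 40)/(58 - 55) ≡ 8/3 mod 59. 3⁻¹ ≡ 20 (mod 59), so λ ≡ 42.
  x = λ² - 55 - 58 = 1764 - 113 ≡ 58; y = λ·(55 - 58) - 40 ≡ 11. → (58, 11)
9P: (58, 11) + (58, 48): same x and y₁ ≡ -y₂, so the sum is O.
9P = O, so the order is 9.

9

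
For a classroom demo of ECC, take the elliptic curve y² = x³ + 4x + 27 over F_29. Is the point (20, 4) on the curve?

y² = 4² ≡ 16; x³ + 4x + 27 = 8107 ≡ 16 (mod 29). 16 = 16.

yes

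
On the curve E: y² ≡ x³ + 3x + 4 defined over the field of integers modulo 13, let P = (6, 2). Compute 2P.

tangent at (6, 2): λ = (3·6² + 3)/(2·2) ≡ 7/4. 4⁻¹ ≡ 10 (mod 13) since 4·10 = 40 ≡ 1, so λ ≡ 7·10 ≡ 5.
  x = λ² - 6 - 6 = 25 - 12 ≡ 0; y = λ·(6 - 0) - 2 ≡ 2. → (0, 2)

(0, 2)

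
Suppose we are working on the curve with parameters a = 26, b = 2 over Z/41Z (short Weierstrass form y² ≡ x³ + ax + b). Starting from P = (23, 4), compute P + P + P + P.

(0, 24)

Double-and-add on 4 = (100)₂. Start with P = (23, 4) for the leading 1-bit.
double: tangent at (23, 4): λ = (3·23² + 26)/(2·4) ≡ 14/8. 8⁻¹ ≡ 36 (mod 41) since 8·36 = 288 ≡ 1, so λ ≡ 14·36 ≡ 12.
  x = λ² - 23 - 23 = 144 - 46 ≡ 16; y = λ·(23 - 16) - 4 ≡ 39. → (16, 39)
double: tangent at (16, 39): λ = (3·16² + 26)/(2·39) ≡ 15/37. 37⁻¹ ≡ 10 (mod 41) since 37·10 = 370 ≡ 1, so λ ≡ 15·10 ≡ 27.
  x = λ² - 16 - 16 = 729 - 32 ≡ 0; y = λ·(16 - 0) - 39 ≡ 24. → (0, 24)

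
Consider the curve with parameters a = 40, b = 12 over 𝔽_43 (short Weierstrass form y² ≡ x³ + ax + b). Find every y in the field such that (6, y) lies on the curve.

9, 34

x³ + 40x + 12 = 468 ≡ 38 (mod 43).
Square roots of 38 mod 43: 9 and 34 (since 9² = 81 ≡ 38).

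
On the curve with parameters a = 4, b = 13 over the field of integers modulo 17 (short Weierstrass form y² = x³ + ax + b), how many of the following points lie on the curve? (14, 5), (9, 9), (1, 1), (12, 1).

(14, 5): 5² ≡ 8, rhs ≡ 8 → on.
(9, 9): 9² ≡ 13, rhs ≡ 13 → on.
(1, 1): 1² ≡ 1, rhs ≡ 1 → on.
(12, 1): 1² ≡ 1, rhs ≡ 4 → off.

3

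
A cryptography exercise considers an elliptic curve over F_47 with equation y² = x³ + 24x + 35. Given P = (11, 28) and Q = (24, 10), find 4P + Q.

(4, 17)

First 4P:
Repeated addition: build up to 4P.
2P: tangent at (11, 28): λ = (3·11² + 24)/(2·28) ≡ 11/9. 9⁻¹ ≡ 21 (mod 47), so λ ≡ 11·21 ≡ 43.
  x = λ² - 11 - 11 = 1849 - 22 ≡ 41; y = λ·(11 - 41) - 28 ≡ 45. → (41, 45)
3P: (41, 45) + (11, 28). λ = (28 - 45)/(11 - 41) ≡ 30/17 mod 47. 17⁻¹ ≡ 36 (mod 47), so λ ≡ 46.
  x = λ² - 41 - 11 = 2116 - 52 ≡ 43; y = λ·(41 - 43) - 45 ≡ 4. → (43, 4)
4P: (43, 4) + (11, 28). λ = (28 - 4)/(11 - 43) ≡ 24/15 mod 47. 15⁻¹ ≡ 22 (mod 47) since 15·22 = 330 ≡ 1, so λ ≡ 11.
  x = λ² - 43 - 11 = 121 - 54 ≡ 20; y = λ·(43 - 20) - 4 ≡ 14. → (20, 14)
4P = (20, 14).
Finally 4P + Q:
(20, 14) + (24, 10). λ = (10 - 14)/(24 - 20) ≡ 43/4 mod 47. 4⁻¹ ≡ 12 (mod 47), so λ ≡ 46.
  x = λ² - 20 - 24 = 2116 - 44 ≡ 4; y = λ·(20 - 4) - 14 ≡ 17. → (4, 17)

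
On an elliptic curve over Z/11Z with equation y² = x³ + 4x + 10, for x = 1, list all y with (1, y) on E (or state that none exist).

2, 9

x³ + 4x + 10 = 15 ≡ 4 (mod 11).
Square roots of 4 mod 11: 2 and 9 (since 2² = 4 ≡ 4).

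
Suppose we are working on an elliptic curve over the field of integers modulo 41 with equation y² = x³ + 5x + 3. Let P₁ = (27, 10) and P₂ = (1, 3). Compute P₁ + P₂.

(27, 10) + (1, 3). λ = (3 - 10)/(1 - 27) ≡ 34/15 mod 41. 15⁻¹ ≡ 11 (mod 41), so λ ≡ 5.
  x = λ² - 27 - 1 = 25 - 28 ≡ 38; y = λ·(27 - 38) - 10 ≡ 17. → (38, 17)

(38, 17)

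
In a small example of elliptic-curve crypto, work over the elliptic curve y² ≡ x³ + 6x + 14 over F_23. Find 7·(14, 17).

Write G = (14, 17).
Double-and-add on 7 = (111)₂. Start with G = (14, 17) for the leading 1-bit.
double: tangent at (14, 17): λ = (3·14² + 6)/(2·17) ≡ 19/11. 11⁻¹ ≡ 21 (mod 23), so λ ≡ 19·21 ≡ 8.
  x = λ² - 14 - 14 = 64 - 28 ≡ 13; y = λ·(14 - 13) - 17 ≡ 14. → (13, 14)
add G: (13, 14) + (14, 17). λ = (17 - 14)/(14 - 13) ≡ 3/1 mod 23. 1⁻¹ ≡ 1 (mod 23), so λ ≡ 3.
  x = λ² - 13 - 14 = 9 - 27 ≡ 5; y = λ·(13 - 5) - 14 ≡ 10. → (5, 10)
double: tangent at (5, 10): λ = (3·5² + 6)/(2·10) ≡ 12/20. 20⁻¹ ≡ 15 (mod 23), so λ ≡ 12·15 ≡ 19.
  x = λ² - 5 - 5 = 361 - 10 ≡ 6; y = λ·(5 - 6) - 10 ≡ 17. → (6, 17)
add G: (6, 17) + (14, 17). λ = (17 - 17)/(14 - 6) ≡ 0/8 mod 23. 8⁻¹ ≡ 3 (mod 23) since 8·3 = 24 ≡ 1, so λ ≡ 0.
  x = λ² - 6 - 14 = 0 - 20 ≡ 3; y = λ·(6 - 3) - 17 ≡ 6. → (3, 6)

(3, 6)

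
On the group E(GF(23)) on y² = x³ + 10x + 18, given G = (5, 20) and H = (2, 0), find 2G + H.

First 2G:
Repeated addition: build up to 2G.
2G: tangent at (5, 20): λ = (3·5² + 10)/(2·20) ≡ 16/17. 17⁻¹ ≡ 19 (mod 23), so λ ≡ 16·19 ≡ 5.
  x = λ² - 5 - 5 = 25 - 10 ≡ 15; y = λ·(5 - 15) - 20 ≡ 22. → (15, 22)
2G = (15, 22).
Finally 2G + H:
(15, 22) + (2, 0). λ = (0 - 22)/(2 - 15) ≡ 1/10 mod 23. 10⁻¹ ≡ 7 (mod 23) since 10·7 = 70 ≡ 1, so λ ≡ 7.
  x = λ² - 15 - 2 = 49 - 17 ≡ 9; y = λ·(15 - 9) - 22 ≡ 20. → (9, 20)

(9, 20)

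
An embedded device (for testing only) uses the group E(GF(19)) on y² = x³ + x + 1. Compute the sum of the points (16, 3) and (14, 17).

(0, 18)

(16, 3) + (14, 17). λ = (17 - 3)/(14 - 16) ≡ 14/17 mod 19. 17⁻¹ ≡ 9 (mod 19) since 17·9 = 153 ≡ 1, so λ ≡ 12.
  x = λ² - 16 - 14 = 144 - 30 ≡ 0; y = λ·(16 - 0) - 3 ≡ 18. → (0, 18)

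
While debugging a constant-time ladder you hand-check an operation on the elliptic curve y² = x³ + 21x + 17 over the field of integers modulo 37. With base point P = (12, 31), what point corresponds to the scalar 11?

(15, 28)

Double-and-add on 11 = (1011)₂. Start with P = (12, 31) for the leading 1-bit.
double: tangent at (12, 31): λ = (3·12² + 21)/(2·31) ≡ 9/25. 25⁻¹ ≡ 3 (mod 37), so λ ≡ 9·3 ≡ 27.
  x = λ² - 12 - 12 = 729 - 24 ≡ 2; y = λ·(12 - 2) - 31 ≡ 17. → (2, 17)
double: tangent at (2, 17): λ = (3·2² + 21)/(2·17) ≡ 33/34. 34⁻¹ ≡ 12 (mod 37), so λ ≡ 33·12 ≡ 26.
  x = λ² - 2 - 2 = 676 - 4 ≡ 6; y = λ·(2 - 6) - 17 ≡ 27. → (6, 27)
add P: (6, 27) + (12, 31). λ = (31 - 27)/(12 - 6) ≡ 4/6 mod 37. 6⁻¹ ≡ 31 (mod 37), so λ ≡ 13.
  x = λ² - 6 - 12 = 169 - 18 ≡ 3; y = λ·(6 - 3) - 27 ≡ 12. → (3, 12)
double: tangent at (3, 12): λ = (3·3² + 21)/(2·12) ≡ 11/24. 24⁻¹ ≡ 17 (mod 37) since 24·17 = 408 ≡ 1, so λ ≡ 11·17 ≡ 2.
  x = λ² - 3 - 3 = 4 - 6 ≡ 35; y = λ·(3 - 35) - 12 ≡ 35. → (35, 35)
add P: (35, 35) + (12, 31). λ = (31 - 35)/(12 - 35) ≡ 33/14 mod 37. 14⁻¹ ≡ 8 (mod 37) since 14·8 = 112 ≡ 1, so λ ≡ 5.
  x = λ² - 35 - 12 = 25 - 47 ≡ 15; y = λ·(35 - 15) - 35 ≡ 28. → (15, 28)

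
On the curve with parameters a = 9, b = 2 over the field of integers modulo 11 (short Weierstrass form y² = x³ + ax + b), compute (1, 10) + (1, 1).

O

The two points share x = 1 and their y-coordinates satisfy 10 + 1 ≡ 0 (mod 11), so they are inverses. Their sum is 𝒪.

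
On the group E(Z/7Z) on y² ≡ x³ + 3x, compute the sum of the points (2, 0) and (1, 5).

(1, 2)

(2, 0) + (1, 5). λ = (5 - 0)/(1 - 2) ≡ 5/6 mod 7. 6⁻¹ ≡ 6 (mod 7) since 6·6 = 36 ≡ 1, so λ ≡ 2.
  x = λ² - 2 - 1 = 4 - 3 ≡ 1; y = λ·(2 - 1) - 0 ≡ 2. → (1, 2)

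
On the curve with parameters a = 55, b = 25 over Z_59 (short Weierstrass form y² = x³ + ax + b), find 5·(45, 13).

(27, 37)

Write P = (45, 13).
Repeated addition: build up to 5P.
2P: tangent at (45, 13): λ = (3·45² + 55)/(2·13) ≡ 53/26. 26⁻¹ ≡ 25 (mod 59), so λ ≡ 53·25 ≡ 27.
  x = λ² - 45 - 45 = 729 - 90 ≡ 49; y = λ·(45 - 49) - 13 ≡ 56. → (49, 56)
3P: (49, 56) + (45, 13). λ = (13 - 56)/(45 - 49) ≡ 16/55 mod 59. 55⁻¹ ≡ 44 (mod 59), so λ ≡ 55.
  x = λ² - 49 - 45 = 3025 - 94 ≡ 40; y = λ·(49 - 40) - 56 ≡ 26. → (40, 26)
4P: (40, 26) + (45, 13). λ = (13 - 26)/(45 - 40) ≡ 46/5 mod 59. 5⁻¹ ≡ 12 (mod 59), so λ ≡ 21.
  x = λ² - 40 - 45 = 441 - 85 ≡ 2; y = λ·(40 - 2) - 26 ≡ 5. → (2, 5)
5P: (2, 5) + (45, 13). λ = (13 - 5)/(45 - 2) ≡ 8/43 mod 59. 43⁻¹ ≡ 11 (mod 59), so λ ≡ 29.
  x = λ² - 2 - 45 = 841 - 47 ≡ 27; y = λ·(2 - 27) - 5 ≡ 37. → (27, 37)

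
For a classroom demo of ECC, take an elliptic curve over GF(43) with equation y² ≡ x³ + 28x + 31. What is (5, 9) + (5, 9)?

tangent at (5, 9): λ = (3·5² + 28)/(2·9) ≡ 17/18. 18⁻¹ ≡ 12 (mod 43), so λ ≡ 17·12 ≡ 32.
  x = λ² - 5 - 5 = 1024 - 10 ≡ 25; y = λ·(5 - 25) - 9 ≡ 39. → (25, 39)

(25, 39)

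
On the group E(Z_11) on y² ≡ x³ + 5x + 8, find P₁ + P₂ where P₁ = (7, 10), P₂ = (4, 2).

(1, 6)

(7, 10) + (4, 2). λ = (2 - 10)/(4 - 7) ≡ 3/8 mod 11. 8⁻¹ ≡ 7 (mod 11) since 8·7 = 56 ≡ 1, so λ ≡ 10.
  x = λ² - 7 - 4 = 100 - 11 ≡ 1; y = λ·(7 - 1) - 10 ≡ 6. → (1, 6)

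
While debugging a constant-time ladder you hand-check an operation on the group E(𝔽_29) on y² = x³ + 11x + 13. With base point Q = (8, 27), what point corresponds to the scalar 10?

Repeated addition: build up to 10Q.
2Q: tangent at (8, 27): λ = (3·8² + 11)/(2·27) ≡ 0/25. 25⁻¹ ≡ 7 (mod 29) since 25·7 = 175 ≡ 1, so λ ≡ 0·7 ≡ 0.
  x = λ² - 8 - 8 = 0 - 16 ≡ 13; y = λ·(8 - 13) - 27 ≡ 2. → (13, 2)
3Q: (13, 2) + (8, 27). λ = (27 - 2)/(8 - 13) ≡ 25/24 mod 29. 24⁻¹ ≡ 23 (mod 29), so λ ≡ 24.
  x = λ² - 13 - 8 = 576 - 21 ≡ 4; y = λ·(13 - 4) - 2 ≡ 11. → (4, 11)
4Q: (4, 11) + (8, 27). λ = (27 - 11)/(8 - 4) ≡ 16/4 mod 29. 4⁻¹ ≡ 22 (mod 29), so λ ≡ 4.
  x = λ² - 4 - 8 = 16 - 12 ≡ 4; y = λ·(4 - 4) - 11 ≡ 18. → (4, 18)
5Q: (4, 18) + (8, 27). λ = (27 - 18)/(8 - 4) ≡ 9/4 mod 29. 4⁻¹ ≡ 22 (mod 29), so λ ≡ 24.
  x = λ² - 4 - 8 = 576 - 12 ≡ 13; y = λ·(4 - 13) - 18 ≡ 27. → (13, 27)
6Q: (13, 27) + (8, 27). λ = (27 - 27)/(8 - 13) ≡ 0/24 mod 29. 24⁻¹ ≡ 23 (mod 29) since 24·23 = 552 ≡ 1, so λ ≡ 0.
  x = λ² - 13 - 8 = 0 - 21 ≡ 8; y = λ·(13 - 8) - 27 ≡ 2. → (8, 2)
7Q: (8, 2) + (8, 27): same x and y₁ ≡ -y₂, so the sum is O.
8Q: O + (8, 27) = (8, 27) (identity).
9Q: tangent at (8, 27): λ = (3·8² + 11)/(2·27) ≡ 0/25. 25⁻¹ ≡ 7 (mod 29), so λ ≡ 0·7 ≡ 0.
  x = λ² - 8 - 8 = 0 - 16 ≡ 13; y = λ·(8 - 13) - 27 ≡ 2. → (13, 2)
10Q: (13, 2) + (8, 27). λ = (27 - 2)/(8 - 13) ≡ 25/24 mod 29. 24⁻¹ ≡ 23 (mod 29), so λ ≡ 24.
  x = λ² - 13 - 8 = 576 - 21 ≡ 4; y = λ·(13 - 4) - 2 ≡ 11. → (4, 11)

(4, 11)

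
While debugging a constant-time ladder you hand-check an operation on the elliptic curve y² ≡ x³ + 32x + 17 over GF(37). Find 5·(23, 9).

Write P = (23, 9).
Repeated addition: build up to 5P.
2P: tangent at (23, 9): λ = (3·23² + 32)/(2·9) ≡ 28/18. 18⁻¹ ≡ 35 (mod 37), so λ ≡ 28·35 ≡ 18.
  x = λ² - 23 - 23 = 324 - 46 ≡ 19; y = λ·(23 - 19) - 9 ≡ 26. → (19, 26)
3P: (19, 26) + (23, 9). λ = (9 - 26)/(23 - 19) ≡ 20/4 mod 37. 4⁻¹ ≡ 28 (mod 37), so λ ≡ 5.
  x = λ² - 19 - 23 = 25 - 42 ≡ 20; y = λ·(19 - 20) - 26 ≡ 6. → (20, 6)
4P: (20, 6) + (23, 9). λ = (9 - 6)/(23 - 20) ≡ 3/3 mod 37. 3⁻¹ ≡ 25 (mod 37) since 3·25 = 75 ≡ 1, so λ ≡ 1.
  x = λ² - 20 - 23 = 1 - 43 ≡ 32; y = λ·(20 - 32) - 6 ≡ 19. → (32, 19)
5P: (32, 19) + (23, 9). λ = (9 - 19)/(23 - 32) ≡ 27/28 mod 37. 28⁻¹ ≡ 4 (mod 37) since 28·4 = 112 ≡ 1, so λ ≡ 34.
  x = λ² - 32 - 23 = 1156 - 55 ≡ 28; y = λ·(32 - 28) - 19 ≡ 6. → (28, 6)

(28, 6)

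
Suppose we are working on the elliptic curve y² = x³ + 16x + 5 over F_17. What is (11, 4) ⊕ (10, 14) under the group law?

(11, 13)

(11, 4) + (10, 14). λ = (14 - 4)/(10 - 11) ≡ 10/16 mod 17. 16⁻¹ ≡ 16 (mod 17), so λ ≡ 7.
  x = λ² - 11 - 10 = 49 - 21 ≡ 11; y = λ·(11 - 11) - 4 ≡ 13. → (11, 13)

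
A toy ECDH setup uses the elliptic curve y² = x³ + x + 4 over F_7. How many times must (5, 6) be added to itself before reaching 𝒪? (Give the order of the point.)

2P: tangent at (5, 6): λ = (3·5² + 1)/(2·6) ≡ 6/5. 5⁻¹ ≡ 3 (mod 7), so λ ≡ 6·3 ≡ 4.
  x = λ² - 5 - 5 = 16 - 10 ≡ 6; y = λ·(5 - 6) - 6 ≡ 4. → (6, 4)
3P: (6, 4) + (5, 6). λ = (6 - 4)/(5 - 6) ≡ 2/6 mod 7. 6⁻¹ ≡ 6 (mod 7) since 6·6 = 36 ≡ 1, so λ ≡ 5.
  x = λ² - 6 - 5 = 25 - 11 ≡ 0; y = λ·(6 - 0) - 4 ≡ 5. → (0, 5)
4P: (0, 5) + (5, 6). λ = (6 - 5)/(5 - 0) ≡ 1/5 mod 7. 5⁻¹ ≡ 3 (mod 7) since 5·3 = 15 ≡ 1, so λ ≡ 3.
  x = λ² - 0 - 5 = 9 - 5 ≡ 4; y = λ·(0 - 4) - 5 ≡ 4. → (4, 4)
5P: (4, 4) + (5, 6). λ = (6 - 4)/(5 - 4) ≡ 2/1 mod 7. 1⁻¹ ≡ 1 (mod 7) since 1·1 = 1 ≡ 1, so λ ≡ 2.
  x = λ² - 4 - 5 = 4 - 9 ≡ 2; y = λ·(4 - 2) - 4 ≡ 0. → (2, 0)
6P: (2, 0) + (5, 6). λ = (6 - 0)/(5 - 2) ≡ 6/3 mod 7. 3⁻¹ ≡ 5 (mod 7) since 3·5 = 15 ≡ 1, so λ ≡ 2.
  x = λ² - 2 - 5 = 4 - 7 ≡ 4; y = λ·(2 - 4) - 0 ≡ 3. → (4, 3)
7P: (4, 3) + (5, 6). λ = (6 - 3)/(5 - 4) ≡ 3/1 mod 7. 1⁻¹ ≡ 1 (mod 7), so λ ≡ 3.
  x = λ² - 4 - 5 = 9 - 9 ≡ 0; y = λ·(4 - 0) - 3 ≡ 2. → (0, 2)
8P: (0, 2) + (5, 6). λ = (6 - 2)/(5 - 0) ≡ 4/5 mod 7. 5⁻¹ ≡ 3 (mod 7), so λ ≡ 5.
  x = λ² - 0 - 5 = 25 - 5 ≡ 6; y = λ·(0 - 6) - 2 ≡ 3. → (6, 3)
9P: (6, 3) + (5, 6). λ = (6 - 3)/(5 - 6) ≡ 3/6 mod 7. 6⁻¹ ≡ 6 (mod 7), so λ ≡ 4.
  x = λ² - 6 - 5 = 16 - 11 ≡ 5; y = λ·(6 - 5) - 3 ≡ 1. → (5, 1)
10P: (5, 1) + (5, 6): same x and y₁ ≡ -y₂, so the sum is 𝒪.
10P = 𝒪, so the order is 10.

10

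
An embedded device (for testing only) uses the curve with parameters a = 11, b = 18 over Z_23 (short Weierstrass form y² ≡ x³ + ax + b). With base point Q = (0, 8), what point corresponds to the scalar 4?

Double-and-add on 4 = (100)₂. Start with Q = (0, 8) for the leading 1-bit.
double: tangent at (0, 8): λ = (3·0² + 11)/(2·8) ≡ 11/16. 16⁻¹ ≡ 13 (mod 23) since 16·13 = 208 ≡ 1, so λ ≡ 11·13 ≡ 5.
  x = λ² - 0 - 0 = 25 - 0 ≡ 2; y = λ·(0 - 2) - 8 ≡ 5. → (2, 5)
double: tangent at (2, 5): λ = (3·2² + 11)/(2·5) ≡ 0/10. 10⁻¹ ≡ 7 (mod 23), so λ ≡ 0·7 ≡ 0.
  x = λ² - 2 - 2 = 0 - 4 ≡ 19; y = λ·(2 - 19) - 5 ≡ 18. → (19, 18)

(19, 18)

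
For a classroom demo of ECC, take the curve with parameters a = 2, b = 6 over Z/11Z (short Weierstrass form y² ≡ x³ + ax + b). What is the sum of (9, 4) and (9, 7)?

The two points share x = 9 and their y-coordinates satisfy 4 + 7 ≡ 0 (mod 11), so they are inverses. Their sum is ∞.

O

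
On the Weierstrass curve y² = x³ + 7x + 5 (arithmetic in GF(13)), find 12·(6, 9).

(5, 3)

Write P = (6, 9).
Repeated addition: build up to 12P.
2P: tangent at (6, 9): λ = (3·6² + 7)/(2·9) ≡ 11/5. 5⁻¹ ≡ 8 (mod 13) since 5·8 = 40 ≡ 1, so λ ≡ 11·8 ≡ 10.
  x = λ² - 6 - 6 = 100 - 12 ≡ 10; y = λ·(6 - 10) - 9 ≡ 3. → (10, 3)
3P: (10, 3) + (6, 9). λ = (9 - 3)/(6 - 10) ≡ 6/9 mod 13. 9⁻¹ ≡ 3 (mod 13), so λ ≡ 5.
  x = λ² - 10 - 6 = 25 - 16 ≡ 9; y = λ·(10 - 9) - 3 ≡ 2. → (9, 2)
4P: (9, 2) + (6, 9). λ = (9 - 2)/(6 - 9) ≡ 7/10 mod 13. 10⁻¹ ≡ 4 (mod 13) since 10·4 = 40 ≡ 1, so λ ≡ 2.
  x = λ² - 9 - 6 = 4 - 15 ≡ 2; y = λ·(9 - 2) - 2 ≡ 12. → (2, 12)
5P: (2, 12) + (6, 9). λ = (9 - 12)/(6 - 2) ≡ 10/4 mod 13. 4⁻¹ ≡ 10 (mod 13) since 4·10 = 40 ≡ 1, so λ ≡ 9.
  x = λ² - 2 - 6 = 81 - 8 ≡ 8; y = λ·(2 - 8) - 12 ≡ 12. → (8, 12)
6P: (8, 12) + (6, 9). λ = (9 - 12)/(6 - 8) ≡ 10/11 mod 13. 11⁻¹ ≡ 6 (mod 13), so λ ≡ 8.
  x = λ² - 8 - 6 = 64 - 14 ≡ 11; y = λ·(8 - 11) - 12 ≡ 3. → (11, 3)
7P: (11, 3) + (6, 9). λ = (9 - 3)/(6 - 11) ≡ 6/8 mod 13. 8⁻¹ ≡ 5 (mod 13), so λ ≡ 4.
  x = λ² - 11 - 6 = 16 - 17 ≡ 12; y = λ·(11 - 12) - 3 ≡ 6. → (12, 6)
8P: (12, 6) + (6, 9). λ = (9 - 6)/(6 - 12) ≡ 3/7 mod 13. 7⁻¹ ≡ 2 (mod 13), so λ ≡ 6.
  x = λ² - 12 - 6 = 36 - 18 ≡ 5; y = λ·(12 - 5) - 6 ≡ 10. → (5, 10)
9P: (5, 10) + (6, 9). λ = (9 - 10)/(6 - 5) ≡ 12/1 mod 13. 1⁻¹ ≡ 1 (mod 13), so λ ≡ 12.
  x = λ² - 5 - 6 = 144 - 11 ≡ 3; y = λ·(5 - 3) - 10 ≡ 1. → (3, 1)
10P: (3, 1) + (6, 9). λ = (9 - 1)/(6 - 3) ≡ 8/3 mod 13. 3⁻¹ ≡ 9 (mod 13), so λ ≡ 7.
  x = λ² - 3 - 6 = 49 - 9 ≡ 1; y = λ·(3 - 1) - 1 ≡ 0. → (1, 0)
11P: (1, 0) + (6, 9). λ = (9 - 0)/(6 - 1) ≡ 9/5 mod 13. 5⁻¹ ≡ 8 (mod 13) since 5·8 = 40 ≡ 1, so λ ≡ 7.
  x = λ² - 1 - 6 = 49 - 7 ≡ 3; y = λ·(1 - 3) - 0 ≡ 12. → (3, 12)
12P: (3, 12) + (6, 9). λ = (9 - 12)/(6 - 3) ≡ 10/3 mod 13. 3⁻¹ ≡ 9 (mod 13) since 3·9 = 27 ≡ 1, so λ ≡ 12.
  x = λ² - 3 - 6 = 144 - 9 ≡ 5; y = λ·(3 - 5) - 12 ≡ 3. → (5, 3)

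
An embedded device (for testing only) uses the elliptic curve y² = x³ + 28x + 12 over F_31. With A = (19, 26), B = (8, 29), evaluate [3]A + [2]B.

(8, 29)

First 3A:
Repeated addition: build up to 3A.
2A: tangent at (19, 26): λ = (3·19² + 28)/(2·26) ≡ 26/21. 21⁻¹ ≡ 3 (mod 31) since 21·3 = 63 ≡ 1, so λ ≡ 26·3 ≡ 16.
  x = λ² - 19 - 19 = 256 - 38 ≡ 1; y = λ·(19 - 1) - 26 ≡ 14. → (1, 14)
3A: (1, 14) + (19, 26). λ = (26 - 14)/(19 - 1) ≡ 12/18 mod 31. 18⁻¹ ≡ 19 (mod 31) since 18·19 = 342 ≡ 1, so λ ≡ 11.
  x = λ² - 1 - 19 = 121 - 20 ≡ 8; y = λ·(1 - 8) - 14 ≡ 2. → (8, 2)
3A = (8, 2).
Next 2B:
Repeated addition: build up to 2B.
2B: tangent at (8, 29): λ = (3·8² + 28)/(2·29) ≡ 3/27. 27⁻¹ ≡ 23 (mod 31) since 27·23 = 621 ≡ 1, so λ ≡ 3·23 ≡ 7.
  x = λ² - 8 - 8 = 49 - 16 ≡ 2; y = λ·(8 - 2) - 29 ≡ 13. → (2, 13)
2B = (2, 13).
Finally 3A + 2B:
(8, 2) + (2, 13). λ = (13 - 2)/(2 - 8) ≡ 11/25 mod 31. 25⁻¹ ≡ 5 (mod 31), so λ ≡ 24.
  x = λ² - 8 - 2 = 576 - 10 ≡ 8; y = λ·(8 - 8) - 2 ≡ 29. → (8, 29)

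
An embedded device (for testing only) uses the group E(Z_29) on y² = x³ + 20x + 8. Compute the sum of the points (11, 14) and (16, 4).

(6, 5)

(11, 14) + (16, 4). λ = (4 - 14)/(16 - 11) ≡ 19/5 mod 29. 5⁻¹ ≡ 6 (mod 29) since 5·6 = 30 ≡ 1, so λ ≡ 27.
  x = λ² - 11 - 16 = 729 - 27 ≡ 6; y = λ·(11 - 6) - 14 ≡ 5. → (6, 5)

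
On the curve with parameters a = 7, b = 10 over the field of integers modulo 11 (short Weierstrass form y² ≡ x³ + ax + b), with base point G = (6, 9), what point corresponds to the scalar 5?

(3, 5)

Double-and-add on 5 = (101)₂. Start with G = (6, 9) for the leading 1-bit.
double: tangent at (6, 9): λ = (3·6² + 7)/(2·9) ≡ 5/7. 7⁻¹ ≡ 8 (mod 11), so λ ≡ 5·8 ≡ 7.
  x = λ² - 6 - 6 = 49 - 12 ≡ 4; y = λ·(6 - 4) - 9 ≡ 5. → (4, 5)
double: tangent at (4, 5): λ = (3·4² + 7)/(2·5) ≡ 0/10. 10⁻¹ ≡ 10 (mod 11), so λ ≡ 0·10 ≡ 0.
  x = λ² - 4 - 4 = 0 - 8 ≡ 3; y = λ·(4 - 3) - 5 ≡ 6. → (3, 6)
add G: (3, 6) + (6, 9). λ = (9 - 6)/(6 - 3) ≡ 3/3 mod 11. 3⁻¹ ≡ 4 (mod 11), so λ ≡ 1.
  x = λ² - 3 - 6 = 1 - 9 ≡ 3; y = λ·(3 - 3) - 6 ≡ 5. → (3, 5)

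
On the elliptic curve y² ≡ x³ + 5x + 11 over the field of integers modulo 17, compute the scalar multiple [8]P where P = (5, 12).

(3, 6)

Double-and-add on 8 = (1000)₂. Start with P = (5, 12) for the leading 1-bit.
double: tangent at (5, 12): λ = (3·5² + 5)/(2·12) ≡ 12/7. 7⁻¹ ≡ 5 (mod 17), so λ ≡ 12·5 ≡ 9.
  x = λ² - 5 - 5 = 81 - 10 ≡ 3; y = λ·(5 - 3) - 12 ≡ 6. → (3, 6)
double: tangent at (3, 6): λ = (3·3² + 5)/(2·6) ≡ 15/12. 12⁻¹ ≡ 10 (mod 17), so λ ≡ 15·10 ≡ 14.
  x = λ² - 3 - 3 = 196 - 6 ≡ 3; y = λ·(3 - 3) - 6 ≡ 11. → (3, 11)
double: tangent at (3, 11): λ = (3·3² + 5)/(2·11) ≡ 15/5. 5⁻¹ ≡ 7 (mod 17), so λ ≡ 15·7 ≡ 3.
  x = λ² - 3 - 3 = 9 - 6 ≡ 3; y = λ·(3 - 3) - 11 ≡ 6. → (3, 6)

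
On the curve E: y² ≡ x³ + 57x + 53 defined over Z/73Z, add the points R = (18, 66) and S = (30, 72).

(7, 49)

(18, 66) + (30, 72). λ = (72 - 66)/(30 - 18) ≡ 6/12 mod 73. 12⁻¹ ≡ 67 (mod 73) since 12·67 = 804 ≡ 1, so λ ≡ 37.
  x = λ² - 18 - 30 = 1369 - 48 ≡ 7; y = λ·(18 - 7) - 66 ≡ 49. → (7, 49)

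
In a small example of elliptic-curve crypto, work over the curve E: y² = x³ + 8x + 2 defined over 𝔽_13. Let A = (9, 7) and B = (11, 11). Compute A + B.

(9, 7) + (11, 11). λ = (11 - 7)/(11 - 9) ≡ 4/2 mod 13. 2⁻¹ ≡ 7 (mod 13), so λ ≡ 2.
  x = λ² - 9 - 11 = 4 - 20 ≡ 10; y = λ·(9 - 10) - 7 ≡ 4. → (10, 4)

(10, 4)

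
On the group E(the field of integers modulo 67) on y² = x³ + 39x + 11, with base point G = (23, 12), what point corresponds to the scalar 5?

Repeated addition: build up to 5G.
2G: tangent at (23, 12): λ = (3·23² + 39)/(2·12) ≡ 18/24. 24⁻¹ ≡ 14 (mod 67) since 24·14 = 336 ≡ 1, so λ ≡ 18·14 ≡ 51.
  x = λ² - 23 - 23 = 2601 - 46 ≡ 9; y = λ·(23 - 9) - 12 ≡ 32. → (9, 32)
3G: (9, 32) + (23, 12). λ = (12 - 32)/(23 - 9) ≡ 47/14 mod 67. 14⁻¹ ≡ 24 (mod 67), so λ ≡ 56.
  x = λ² - 9 - 23 = 3136 - 32 ≡ 22; y = λ·(9 - 22) - 32 ≡ 44. → (22, 44)
4G: (22, 44) + (23, 12). λ = (12 - 44)/(23 - 22) ≡ 35/1 mod 67. 1⁻¹ ≡ 1 (mod 67), so λ ≡ 35.
  x = λ² - 22 - 23 = 1225 - 45 ≡ 41; y = λ·(22 - 41) - 44 ≡ 28. → (41, 28)
5G: (41, 28) + (23, 12). λ = (12 - 28)/(23 - 41) ≡ 51/49 mod 67. 49⁻¹ ≡ 26 (mod 67), so λ ≡ 53.
  x = λ² - 41 - 23 = 2809 - 64 ≡ 65; y = λ·(41 - 65) - 28 ≡ 40. → (65, 40)

(65, 40)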